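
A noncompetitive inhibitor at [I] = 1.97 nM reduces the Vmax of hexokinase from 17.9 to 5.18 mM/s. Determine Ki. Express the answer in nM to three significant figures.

0.802 nM

Noncompetitive: Vmax,app = Vmax/α with α = 1 + [I]/Ki.
α = Vmax/Vmax,app = 17.9/5.18 = 3.456.
Ki = [I]/(α − 1) = 1.97/2.456 = 0.802 nM.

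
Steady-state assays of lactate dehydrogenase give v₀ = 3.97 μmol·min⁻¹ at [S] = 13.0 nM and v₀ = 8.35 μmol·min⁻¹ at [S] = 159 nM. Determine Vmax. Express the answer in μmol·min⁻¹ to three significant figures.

From v = Vmax[S]/(Km+[S]), each point gives Vmax = v(Km+[S])/[S].
Equating: 3.97(Km+13.0)/13.0 = 8.35(Km+159)/159.
0.3054·Km + 3.97 = 0.05252·Km + 8.35, so (0.3054 − 0.05252)·Km = 8.35 − 3.97.
Km = 4.380/0.2529 = 17.3 nM; then Vmax = 3.97(17.3+13.0)/13.0 = 9.26 μmol·min⁻¹.

9.26 μmol·min⁻¹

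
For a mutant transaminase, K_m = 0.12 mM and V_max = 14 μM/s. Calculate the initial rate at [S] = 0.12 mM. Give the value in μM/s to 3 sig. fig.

[S]/(Km+[S]) = 0.12/0.2400 = 0.5000, the fractional saturation.
v = 0.5000 × Vmax = 0.5000 × 14 = 7.00 μM/s.

7.00 μM/s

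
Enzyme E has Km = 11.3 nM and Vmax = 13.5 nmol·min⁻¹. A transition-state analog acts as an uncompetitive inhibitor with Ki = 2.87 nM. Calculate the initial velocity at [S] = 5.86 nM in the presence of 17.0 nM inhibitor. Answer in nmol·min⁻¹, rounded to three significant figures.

With α = 1 + [I]/Ki = 1 + 17.0/2.87 = 6.923, the uncompetitive rate law is v = (Vmax/α)·[S] / (Km/α + [S]).
v = (13.5/6.923)×5.86 / (11.3/6.923 + 5.86) = 11.43/7.492 = 1.53 nmol·min⁻¹.

1.53 nmol·min⁻¹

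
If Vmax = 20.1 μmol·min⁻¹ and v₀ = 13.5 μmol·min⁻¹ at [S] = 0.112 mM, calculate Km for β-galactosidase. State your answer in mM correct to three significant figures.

0.0548 mM

v/Vmax = 13.5/20.1 = 0.6716 = [S]/(Km+[S]).
So Km + [S] = [S]/0.6716 = 0.1668 mM, giving Km = 0.1668 − 0.112 = 0.0548 mM.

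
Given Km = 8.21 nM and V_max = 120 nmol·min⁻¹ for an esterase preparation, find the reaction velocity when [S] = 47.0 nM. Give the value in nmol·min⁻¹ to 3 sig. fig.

102 nmol·min⁻¹

[S]/(Km+[S]) = 47.0/55.21 = 0.8513, the fractional saturation.
v = 0.8513 × Vmax = 0.8513 × 120 = 102 nmol·min⁻¹.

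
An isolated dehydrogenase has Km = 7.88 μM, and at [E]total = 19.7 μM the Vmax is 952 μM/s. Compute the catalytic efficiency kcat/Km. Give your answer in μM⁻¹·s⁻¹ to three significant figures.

6.13 μM⁻¹·s⁻¹

kcat = Vmax/[E]total = 952/19.7 = 48.3 s⁻¹.
kcat/Km = 48.3/7.88 = 6.13 μM⁻¹·s⁻¹.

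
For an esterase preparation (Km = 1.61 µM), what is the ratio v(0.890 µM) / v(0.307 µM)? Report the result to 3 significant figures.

The fractional saturations are [S]/(Km+[S]) = 0.307/1.917 = 0.1601 and 0.890/2.500 = 0.3560.
v₂/v₁ is just their ratio: 0.3560/0.1601 = 2.22.

2.22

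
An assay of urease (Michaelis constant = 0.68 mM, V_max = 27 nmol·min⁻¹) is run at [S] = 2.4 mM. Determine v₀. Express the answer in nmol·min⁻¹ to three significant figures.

21.0 nmol·min⁻¹

v = Vmax·[S]/(Km + [S]) = 27 × 2.4 / (0.68 + 2.4)
  = 64.80 / 3.080 = 21.0 nmol·min⁻¹.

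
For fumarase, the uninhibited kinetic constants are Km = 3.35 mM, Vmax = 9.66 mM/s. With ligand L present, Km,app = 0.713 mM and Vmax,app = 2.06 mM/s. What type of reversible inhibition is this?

Both Km and Vmax decrease by the same factor (~4.70-fold) — characteristic of uncompetitive inhibition.

uncompetitive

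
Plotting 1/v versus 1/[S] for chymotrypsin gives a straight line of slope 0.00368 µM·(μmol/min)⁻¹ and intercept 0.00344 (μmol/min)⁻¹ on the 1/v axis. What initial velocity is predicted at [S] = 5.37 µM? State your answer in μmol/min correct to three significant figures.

The y-intercept is 1/Vmax, so Vmax = 1/0.00344 = 291 μmol/min.
The slope is Km/Vmax, so Km = 0.00368 × 291 = 1.07 µM.
Then v = 291 × 5.37/(1.07 + 5.37) = 242 μmol/min.

242 μmol/min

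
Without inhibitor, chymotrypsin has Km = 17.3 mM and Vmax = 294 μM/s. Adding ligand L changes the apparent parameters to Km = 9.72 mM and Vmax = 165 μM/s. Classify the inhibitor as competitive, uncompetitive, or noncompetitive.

uncompetitive

Both Km and Vmax decrease by the same factor (~1.78-fold) — characteristic of uncompetitive inhibition.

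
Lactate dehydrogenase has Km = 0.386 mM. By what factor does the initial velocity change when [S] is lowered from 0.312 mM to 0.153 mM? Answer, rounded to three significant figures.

0.635

The fractional saturations are [S]/(Km+[S]) = 0.312/0.6980 = 0.4470 and 0.153/0.5390 = 0.2839.
v₂/v₁ is just their ratio: 0.2839/0.4470 = 0.635.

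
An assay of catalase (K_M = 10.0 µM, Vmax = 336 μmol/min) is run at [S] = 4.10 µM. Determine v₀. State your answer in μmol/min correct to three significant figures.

[S]/(Km+[S]) = 4.10/14.10 = 0.2908, the fractional saturation.
v = 0.2908 × Vmax = 0.2908 × 336 = 97.7 μmol/min.

97.7 μmol/min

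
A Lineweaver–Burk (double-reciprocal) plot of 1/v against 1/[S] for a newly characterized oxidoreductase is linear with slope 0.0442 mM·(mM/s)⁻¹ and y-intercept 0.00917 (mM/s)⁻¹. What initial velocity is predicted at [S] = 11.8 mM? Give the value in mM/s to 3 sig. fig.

The y-intercept is 1/Vmax, so Vmax = 1/0.00917 = 109 mM/s.
The slope is Km/Vmax, so Km = 0.0442 × 109 = 4.82 mM.
Then v = 109 × 11.8/(4.82 + 11.8) = 77.4 mM/s.

77.4 mM/s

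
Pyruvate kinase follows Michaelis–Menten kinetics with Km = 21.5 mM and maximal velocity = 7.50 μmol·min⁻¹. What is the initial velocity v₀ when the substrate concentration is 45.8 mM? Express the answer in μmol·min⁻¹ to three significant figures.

[S]/(Km+[S]) = 45.8/67.30 = 0.6805, the fractional saturation.
v = 0.6805 × Vmax = 0.6805 × 7.50 = 5.10 μmol·min⁻¹.

5.10 μmol·min⁻¹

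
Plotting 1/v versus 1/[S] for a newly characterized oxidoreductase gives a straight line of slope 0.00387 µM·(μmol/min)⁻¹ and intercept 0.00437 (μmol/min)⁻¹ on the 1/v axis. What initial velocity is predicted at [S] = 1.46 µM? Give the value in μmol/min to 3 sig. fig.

The y-intercept is 1/Vmax, so Vmax = 1/0.00437 = 229 μmol/min.
The slope is Km/Vmax, so Km = 0.00387 × 229 = 0.886 µM.
Then v = 229 × 1.46/(0.886 + 1.46) = 142 μmol/min.

142 μmol/min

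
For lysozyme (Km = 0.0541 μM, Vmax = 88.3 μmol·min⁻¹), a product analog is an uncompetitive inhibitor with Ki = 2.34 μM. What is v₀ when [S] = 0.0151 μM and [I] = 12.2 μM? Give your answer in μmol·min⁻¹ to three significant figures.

With α = 1 + [I]/Ki = 1 + 12.2/2.34 = 6.214, the uncompetitive rate law is v = (Vmax/α)·[S] / (Km/α + [S]).
v = (88.3/6.214)×0.0151 / (0.0541/6.214 + 0.0151) = 0.2146/0.02381 = 9.01 μmol·min⁻¹.

9.01 μmol·min⁻¹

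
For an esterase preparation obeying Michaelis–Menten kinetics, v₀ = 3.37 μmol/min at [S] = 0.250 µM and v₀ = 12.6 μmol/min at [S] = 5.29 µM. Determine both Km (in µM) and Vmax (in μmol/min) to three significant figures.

From v = Vmax[S]/(Km+[S]), each point gives Vmax = v(Km+[S])/[S].
Equating: 3.37(Km+0.250)/0.250 = 12.6(Km+5.29)/5.29.
13.48·Km + 3.37 = 2.382·Km + 12.6, so (13.48 − 2.382)·Km = 12.6 − 3.37.
Km = 9.230/11.10 = 0.832 µM; then Vmax = 3.37(0.832+0.250)/0.250 = 14.6 μmol/min.

Km = 0.832 µM; Vmax = 14.6 μmol/min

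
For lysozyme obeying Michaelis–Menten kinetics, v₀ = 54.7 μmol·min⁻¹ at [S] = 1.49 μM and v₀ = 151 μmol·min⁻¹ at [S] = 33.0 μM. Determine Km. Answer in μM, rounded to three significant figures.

In reciprocal form, 1/v = (Km/Vmax)·(1/[S]) + 1/Vmax. The two points give (1/[S], 1/v) = (0.6711, 0.01828) and (0.03030, 0.006623).
Slope = (0.01828 − 0.006623)/(0.6711 − 0.03030) = 0.01819; intercept = 0.01828 − 0.01819×0.6711 = 0.006071.
Vmax = 1/intercept = 165 μmol·min⁻¹; Km = slope × Vmax = 0.01819 × 165 = 3.00 μM.

3.00 μM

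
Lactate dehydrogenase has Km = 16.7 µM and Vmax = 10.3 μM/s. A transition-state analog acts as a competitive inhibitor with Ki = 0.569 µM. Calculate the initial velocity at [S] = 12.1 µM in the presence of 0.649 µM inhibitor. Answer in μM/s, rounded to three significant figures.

α = 1 + [I]/Ki = 1 + 0.649/0.569 = 2.141.
For a competitive inhibitor, Vmax is unchanged and the apparent Km becomes α·Km: Km,app = 35.7 µM, Vmax,app = 10.3 μM/s.
v = Vmax,app·[S]/(Km,app + [S]) = 10.3 × 12.1/(35.7 + 12.1) = 2.60 μM/s.

2.60 μM/s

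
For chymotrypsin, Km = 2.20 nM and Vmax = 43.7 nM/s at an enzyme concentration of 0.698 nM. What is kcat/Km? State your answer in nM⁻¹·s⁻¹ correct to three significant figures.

28.5 nM⁻¹·s⁻¹

kcat = Vmax/[E]total = 43.7/0.698 = 62.6 s⁻¹.
kcat/Km = 62.6/2.20 = 28.5 nM⁻¹·s⁻¹.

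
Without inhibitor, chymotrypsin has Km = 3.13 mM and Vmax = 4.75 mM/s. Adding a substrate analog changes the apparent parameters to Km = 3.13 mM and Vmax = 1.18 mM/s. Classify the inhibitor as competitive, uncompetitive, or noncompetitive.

Vmax decreases (4.75 → 1.18 mM/s) while Km is unchanged — pure noncompetitive inhibition.

noncompetitive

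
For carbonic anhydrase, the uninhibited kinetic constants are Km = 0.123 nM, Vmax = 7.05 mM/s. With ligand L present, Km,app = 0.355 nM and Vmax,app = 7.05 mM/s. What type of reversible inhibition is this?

Km increases (0.123 → 0.355 nM) while Vmax is unchanged — the hallmark of competitive inhibition.

competitive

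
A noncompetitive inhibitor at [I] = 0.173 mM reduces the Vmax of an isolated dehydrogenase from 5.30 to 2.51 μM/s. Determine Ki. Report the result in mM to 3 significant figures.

0.156 mM

Noncompetitive: Vmax,app = Vmax/α with α = 1 + [I]/Ki.
α = Vmax/Vmax,app = 5.30/2.51 = 2.112.
Since α = 1 + [I]/Ki, [I]/Ki = 2.112 − 1 = 1.112 and Ki = 0.173/1.112 = 0.156 mM.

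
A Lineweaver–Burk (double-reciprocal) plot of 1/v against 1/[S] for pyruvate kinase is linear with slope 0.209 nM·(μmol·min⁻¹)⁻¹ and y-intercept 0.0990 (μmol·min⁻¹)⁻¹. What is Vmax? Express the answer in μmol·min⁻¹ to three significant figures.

10.1 μmol·min⁻¹

The y-intercept of a Lineweaver–Burk plot equals 1/Vmax, so Vmax = 1/0.0990 = 10.1 μmol·min⁻¹.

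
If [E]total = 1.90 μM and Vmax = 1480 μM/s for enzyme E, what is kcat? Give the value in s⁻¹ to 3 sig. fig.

779 s⁻¹

kcat = Vmax/[E]total = 1480 μM/s / 1.90 μM = 779 s⁻¹.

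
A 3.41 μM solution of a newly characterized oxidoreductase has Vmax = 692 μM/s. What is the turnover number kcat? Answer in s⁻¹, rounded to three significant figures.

kcat = Vmax/[E]total = 692 μM/s / 3.41 μM = 203 s⁻¹.

203 s⁻¹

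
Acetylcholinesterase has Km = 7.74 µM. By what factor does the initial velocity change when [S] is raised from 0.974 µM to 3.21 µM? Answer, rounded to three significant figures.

The fractional saturations are [S]/(Km+[S]) = 0.974/8.714 = 0.1118 and 3.21/10.95 = 0.2932.
v₂/v₁ is just their ratio: 0.2932/0.1118 = 2.62.

2.62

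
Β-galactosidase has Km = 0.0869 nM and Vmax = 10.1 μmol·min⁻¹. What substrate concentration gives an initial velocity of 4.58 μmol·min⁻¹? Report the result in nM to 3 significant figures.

0.0721 nM

Rearranging v = Vmax[S]/(Km+[S]) gives [S] = Km·v/(Vmax − v).
[S] = 0.0869 × 4.58 / (10.1 − 4.58) = 0.3980/5.520 = 0.0721 nM.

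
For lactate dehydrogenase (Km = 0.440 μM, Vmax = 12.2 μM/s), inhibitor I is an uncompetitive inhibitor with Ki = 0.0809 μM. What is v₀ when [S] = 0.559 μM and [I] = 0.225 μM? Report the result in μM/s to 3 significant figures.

With α = 1 + [I]/Ki = 1 + 0.225/0.0809 = 3.781, the uncompetitive rate law is v = (Vmax/α)·[S] / (Km/α + [S]).
v = (12.2/3.781)×0.559 / (0.440/3.781 + 0.559) = 1.804/0.6754 = 2.67 μM/s.

2.67 μM/s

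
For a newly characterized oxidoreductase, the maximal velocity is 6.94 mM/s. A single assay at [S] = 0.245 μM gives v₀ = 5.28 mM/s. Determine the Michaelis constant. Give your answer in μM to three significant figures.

0.0770 μM

From v = Vmax[S]/(Km+[S]), Km = [S](Vmax − v)/v.
Km = 0.245 × (6.94 − 5.28) / 5.28 = 0.4067/5.28 = 0.0770 μM.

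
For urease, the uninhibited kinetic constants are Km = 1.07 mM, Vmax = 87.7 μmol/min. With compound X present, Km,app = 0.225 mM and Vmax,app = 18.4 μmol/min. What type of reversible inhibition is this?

uncompetitive

Both Km and Vmax decrease by the same factor (~4.76-fold) — characteristic of uncompetitive inhibition.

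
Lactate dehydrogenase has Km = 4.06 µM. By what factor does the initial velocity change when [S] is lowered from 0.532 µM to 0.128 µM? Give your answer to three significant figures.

Since Vmax cancels, v₂/v₁ = [S]₂(Km+[S]₁) / [S]₁(Km+[S]₂).
= 0.128×(4.06+0.532) / (0.532×(4.06+0.128)) = 0.5878/2.228 = 0.264.

0.264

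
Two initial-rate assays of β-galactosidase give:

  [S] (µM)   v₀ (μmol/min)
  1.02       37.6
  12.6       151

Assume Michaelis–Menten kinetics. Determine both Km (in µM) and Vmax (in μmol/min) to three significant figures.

In reciprocal form, 1/v = (Km/Vmax)·(1/[S]) + 1/Vmax. The two points give (1/[S], 1/v) = (0.9804, 0.02660) and (0.07937, 0.006623).
Slope = (0.02660 − 0.006623)/(0.9804 − 0.07937) = 0.02217; intercept = 0.02660 − 0.02217×0.9804 = 0.004863.
Vmax = 1/intercept = 206 μmol/min; Km = slope × Vmax = 0.02217 × 206 = 4.56 µM.

Km = 4.56 µM; Vmax = 206 μmol/min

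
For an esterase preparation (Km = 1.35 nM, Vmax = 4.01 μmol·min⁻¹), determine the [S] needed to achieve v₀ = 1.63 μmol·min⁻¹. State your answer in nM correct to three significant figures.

Rearranging v = Vmax[S]/(Km+[S]) gives [S] = Km·v/(Vmax − v).
[S] = 1.35 × 1.63 / (4.01 − 1.63) = 2.200/2.380 = 0.925 nM.

0.925 nM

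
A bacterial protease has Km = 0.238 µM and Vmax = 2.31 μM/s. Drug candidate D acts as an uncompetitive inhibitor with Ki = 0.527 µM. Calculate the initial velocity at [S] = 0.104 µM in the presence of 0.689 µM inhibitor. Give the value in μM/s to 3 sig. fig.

With α = 1 + [I]/Ki = 1 + 0.689/0.527 = 2.307, the uncompetitive rate law is v = (Vmax/α)·[S] / (Km/α + [S]).
v = (2.31/2.307)×0.104 / (0.238/2.307 + 0.104) = 0.1041/0.2071 = 0.503 μM/s.

0.503 μM/s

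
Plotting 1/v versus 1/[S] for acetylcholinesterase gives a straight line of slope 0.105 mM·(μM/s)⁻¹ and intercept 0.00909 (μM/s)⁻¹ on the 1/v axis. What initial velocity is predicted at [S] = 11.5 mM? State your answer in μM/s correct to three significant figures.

The y-intercept is 1/Vmax, so Vmax = 1/0.00909 = 110 μM/s.
The slope is Km/Vmax, so Km = 0.105 × 110 = 11.6 mM.
Then v = 110 × 11.5/(11.6 + 11.5) = 54.9 μM/s.

54.9 μM/s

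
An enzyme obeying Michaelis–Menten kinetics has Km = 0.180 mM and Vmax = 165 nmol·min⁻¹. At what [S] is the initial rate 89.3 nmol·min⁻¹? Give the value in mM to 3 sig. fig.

Rearranging v = Vmax[S]/(Km+[S]) gives [S] = Km·v/(Vmax − v).
[S] = 0.180 × 89.3 / (165 − 89.3) = 16.07/75.70 = 0.212 mM.

0.212 mM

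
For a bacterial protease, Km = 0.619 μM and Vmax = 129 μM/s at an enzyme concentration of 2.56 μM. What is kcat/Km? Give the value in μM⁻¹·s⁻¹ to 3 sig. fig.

kcat = Vmax/[E]total = 129/2.56 = 50.4 s⁻¹.
kcat/Km = 50.4/0.619 = 81.4 μM⁻¹·s⁻¹.

81.4 μM⁻¹·s⁻¹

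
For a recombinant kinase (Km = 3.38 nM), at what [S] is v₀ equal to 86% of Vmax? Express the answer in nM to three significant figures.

20.8 nM

v/Vmax = [S]/(Km+[S]) = 0.86, so [S] = Km·0.86/(1 − 0.86) = 3.38 × 6.143.
[S] = 20.8 nM.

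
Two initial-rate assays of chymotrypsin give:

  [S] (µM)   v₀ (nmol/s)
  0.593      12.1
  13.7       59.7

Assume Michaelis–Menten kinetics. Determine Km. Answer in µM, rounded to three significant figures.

2.97 µM

In reciprocal form, 1/v = (Km/Vmax)·(1/[S]) + 1/Vmax. The two points give (1/[S], 1/v) = (1.686, 0.08264) and (0.07299, 0.01675).
Slope = (0.08264 − 0.01675)/(1.686 − 0.07299) = 0.04084; intercept = 0.08264 − 0.04084×1.686 = 0.01377.
Vmax = 1/intercept = 72.6 nmol/s; Km = slope × Vmax = 0.04084 × 72.6 = 2.97 µM.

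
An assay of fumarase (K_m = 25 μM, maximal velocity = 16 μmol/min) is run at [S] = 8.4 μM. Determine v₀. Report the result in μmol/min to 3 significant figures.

4.02 μmol/min

[S]/(Km+[S]) = 8.4/33.40 = 0.2515, the fractional saturation.
v = 0.2515 × Vmax = 0.2515 × 16 = 4.02 μmol/min.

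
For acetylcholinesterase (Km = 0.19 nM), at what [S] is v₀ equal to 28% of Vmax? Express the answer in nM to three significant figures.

v/Vmax = [S]/(Km+[S]) = 0.28, so [S] = Km·0.28/(1 − 0.28) = 0.19 × 0.3889.
[S] = 0.0739 nM.

0.0739 nM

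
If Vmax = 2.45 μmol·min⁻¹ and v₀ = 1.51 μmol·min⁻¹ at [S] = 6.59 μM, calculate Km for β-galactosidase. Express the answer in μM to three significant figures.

v/Vmax = 1.51/2.45 = 0.6163 = [S]/(Km+[S]).
So Km + [S] = [S]/0.6163 = 10.69 μM, giving Km = 10.69 − 6.59 = 4.10 μM.

4.10 μM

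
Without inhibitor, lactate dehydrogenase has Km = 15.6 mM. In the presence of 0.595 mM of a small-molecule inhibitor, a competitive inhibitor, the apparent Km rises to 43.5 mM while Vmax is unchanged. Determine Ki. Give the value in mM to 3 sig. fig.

Competitive: Km,app = α·Km with α = 1 + [I]/Ki.
α = Km,app/Km = 43.5/15.6 = 2.788.
Since α = 1 + [I]/Ki, [I]/Ki = 2.788 − 1 = 1.788 and Ki = 0.595/1.788 = 0.333 mM.

0.333 mM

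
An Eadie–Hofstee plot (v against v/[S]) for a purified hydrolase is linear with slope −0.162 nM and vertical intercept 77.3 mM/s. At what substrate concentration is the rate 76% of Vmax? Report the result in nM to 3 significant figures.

The Eadie–Hofstee slope gives Km = 0.162 nM (slope = −Km).
v/Vmax = [S]/(Km+[S]) = 0.76 ⇒ [S] = Km·0.76/(1−0.76) = 0.162 × 3.167 = 0.513 nM.

0.513 nM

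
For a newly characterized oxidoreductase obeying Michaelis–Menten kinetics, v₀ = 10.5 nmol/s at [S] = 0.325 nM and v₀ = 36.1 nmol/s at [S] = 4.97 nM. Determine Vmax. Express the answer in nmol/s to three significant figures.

43.5 nmol/s

In reciprocal form, 1/v = (Km/Vmax)·(1/[S]) + 1/Vmax. The two points give (1/[S], 1/v) = (3.077, 0.09524) and (0.2012, 0.02770).
Slope = (0.09524 − 0.02770)/(3.077 − 0.2012) = 0.02349; intercept = 0.09524 − 0.02349×3.077 = 0.02298.
Vmax = 1/intercept = 43.5 nmol/s; Km = slope × Vmax = 0.02349 × 43.5 = 1.02 nM.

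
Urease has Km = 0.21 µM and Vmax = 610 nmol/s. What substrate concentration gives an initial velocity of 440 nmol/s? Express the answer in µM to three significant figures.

0.544 µM

The required fractional saturation is v/Vmax = 440/610 = 0.7213.
Then [S]/(Km+[S]) = 0.7213 ⇒ [S] = 0.21 × 0.7213/(1 − 0.7213) = 0.544 µM.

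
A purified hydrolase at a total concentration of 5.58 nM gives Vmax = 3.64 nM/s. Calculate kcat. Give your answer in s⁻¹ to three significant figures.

0.652 s⁻¹

kcat = Vmax/[E]total = 3.64 nM/s / 5.58 nM = 0.652 s⁻¹.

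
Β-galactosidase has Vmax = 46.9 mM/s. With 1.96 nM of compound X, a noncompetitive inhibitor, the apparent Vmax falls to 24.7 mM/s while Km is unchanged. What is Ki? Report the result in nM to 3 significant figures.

Noncompetitive: Vmax,app = Vmax/α with α = 1 + [I]/Ki.
α = Vmax/Vmax,app = 46.9/24.7 = 1.899.
Ki = [I]/(α − 1) = 1.96/0.8988 = 2.18 nM.

2.18 nM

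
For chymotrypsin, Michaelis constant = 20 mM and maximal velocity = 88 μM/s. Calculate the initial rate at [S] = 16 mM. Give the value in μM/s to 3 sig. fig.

v = Vmax·[S]/(Km + [S]) = 88 × 16 / (20 + 16)
  = 1408 / 36.00 = 39.1 μM/s.

39.1 μM/s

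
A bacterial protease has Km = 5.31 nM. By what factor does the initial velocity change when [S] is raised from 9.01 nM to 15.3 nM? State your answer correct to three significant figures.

Since Vmax cancels, v₂/v₁ = [S]₂(Km+[S]₁) / [S]₁(Km+[S]₂).
= 15.3×(5.31+9.01) / (9.01×(5.31+15.3)) = 219.1/185.7 = 1.18.

1.18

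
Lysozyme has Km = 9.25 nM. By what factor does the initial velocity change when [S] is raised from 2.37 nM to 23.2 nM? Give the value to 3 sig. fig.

Since Vmax cancels, v₂/v₁ = [S]₂(Km+[S]₁) / [S]₁(Km+[S]₂).
= 23.2×(9.25+2.37) / (2.37×(9.25+23.2)) = 269.6/76.91 = 3.51.

3.51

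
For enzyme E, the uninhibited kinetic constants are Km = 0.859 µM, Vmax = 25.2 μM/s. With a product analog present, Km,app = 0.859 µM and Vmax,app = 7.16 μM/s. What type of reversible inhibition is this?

Vmax decreases (25.2 → 7.16 μM/s) while Km is unchanged — pure noncompetitive inhibition.

noncompetitive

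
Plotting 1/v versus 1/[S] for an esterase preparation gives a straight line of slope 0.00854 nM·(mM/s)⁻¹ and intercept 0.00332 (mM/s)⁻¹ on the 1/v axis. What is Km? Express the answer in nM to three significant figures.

y-intercept = 1/Vmax ⇒ Vmax = 301 mM/s; slope = Km/Vmax ⇒ Km = slope × Vmax.
Km = 0.00854 × 301 = 2.57 nM.

2.57 nM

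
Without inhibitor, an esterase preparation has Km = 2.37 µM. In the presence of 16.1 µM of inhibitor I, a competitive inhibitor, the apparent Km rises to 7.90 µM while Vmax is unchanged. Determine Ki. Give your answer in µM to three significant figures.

Competitive: Km,app = α·Km with α = 1 + [I]/Ki.
α = Km,app/Km = 7.90/2.37 = 3.333.
Since α = 1 + [I]/Ki, [I]/Ki = 3.333 − 1 = 2.333 and Ki = 16.1/2.333 = 6.90 µM.

6.90 µM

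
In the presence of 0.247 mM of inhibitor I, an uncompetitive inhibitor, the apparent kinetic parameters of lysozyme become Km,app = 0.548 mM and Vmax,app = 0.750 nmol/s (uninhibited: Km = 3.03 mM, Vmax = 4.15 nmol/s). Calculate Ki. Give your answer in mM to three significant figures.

0.0545 mM

Uncompetitive: Vmax,app = Vmax/α (and Km,app = Km/α) with α = 1 + [I]/Ki.
α = Vmax/Vmax,app = 4.15/0.750 = 5.533.
Ki = [I]/(α − 1) = 0.247/4.533 = 0.0545 mM.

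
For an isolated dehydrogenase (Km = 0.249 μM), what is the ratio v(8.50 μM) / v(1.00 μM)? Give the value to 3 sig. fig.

1.21

Since Vmax cancels, v₂/v₁ = [S]₂(Km+[S]₁) / [S]₁(Km+[S]₂).
= 8.50×(0.249+1.00) / (1.00×(0.249+8.50)) = 10.62/8.749 = 1.21.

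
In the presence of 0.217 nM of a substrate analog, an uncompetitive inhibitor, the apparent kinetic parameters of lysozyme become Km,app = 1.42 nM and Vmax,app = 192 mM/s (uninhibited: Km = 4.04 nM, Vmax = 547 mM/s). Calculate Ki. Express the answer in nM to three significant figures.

Uncompetitive: Vmax,app = Vmax/α (and Km,app = Km/α) with α = 1 + [I]/Ki.
α = Vmax/Vmax,app = 547/192 = 2.849.
Since α = 1 + [I]/Ki, [I]/Ki = 2.849 − 1 = 1.849 and Ki = 0.217/1.849 = 0.117 nM.

0.117 nM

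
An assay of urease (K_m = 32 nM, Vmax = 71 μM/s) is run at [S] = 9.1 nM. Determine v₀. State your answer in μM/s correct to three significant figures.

15.7 μM/s

v = Vmax·[S]/(Km + [S]) = 71 × 9.1 / (32 + 9.1)
  = 646.1 / 41.10 = 15.7 μM/s.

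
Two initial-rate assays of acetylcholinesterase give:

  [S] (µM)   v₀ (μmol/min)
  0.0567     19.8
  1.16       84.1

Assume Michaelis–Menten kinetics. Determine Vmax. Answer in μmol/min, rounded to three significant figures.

101 μmol/min

In reciprocal form, 1/v = (Km/Vmax)·(1/[S]) + 1/Vmax. The two points give (1/[S], 1/v) = (17.64, 0.05051) and (0.8621, 0.01189).
Slope = (0.05051 − 0.01189)/(17.64 − 0.8621) = 0.002302; intercept = 0.05051 − 0.002302×17.64 = 0.009906.
Vmax = 1/intercept = 101 μmol/min; Km = slope × Vmax = 0.002302 × 101 = 0.232 µM.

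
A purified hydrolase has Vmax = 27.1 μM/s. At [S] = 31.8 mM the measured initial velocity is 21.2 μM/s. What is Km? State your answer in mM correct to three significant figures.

v/Vmax = 21.2/27.1 = 0.7823 = [S]/(Km+[S]).
So Km + [S] = [S]/0.7823 = 40.65 mM, giving Km = 40.65 − 31.8 = 8.85 mM.

8.85 mM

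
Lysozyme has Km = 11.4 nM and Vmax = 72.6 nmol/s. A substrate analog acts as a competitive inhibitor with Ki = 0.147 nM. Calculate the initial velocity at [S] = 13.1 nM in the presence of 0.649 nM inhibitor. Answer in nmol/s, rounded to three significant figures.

α = 1 + [I]/Ki = 1 + 0.649/0.147 = 5.415.
For a competitive inhibitor, Vmax is unchanged and the apparent Km becomes α·Km: Km,app = 61.7 nM, Vmax,app = 72.6 nmol/s.
v = Vmax,app·[S]/(Km,app + [S]) = 72.6 × 13.1/(61.7 + 13.1) = 12.7 nmol/s.

12.7 nmol/s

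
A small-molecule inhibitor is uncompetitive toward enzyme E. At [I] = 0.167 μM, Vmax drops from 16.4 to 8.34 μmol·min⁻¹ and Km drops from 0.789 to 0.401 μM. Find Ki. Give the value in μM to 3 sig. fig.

0.173 μM

Uncompetitive: Vmax,app = Vmax/α (and Km,app = Km/α) with α = 1 + [I]/Ki.
α = Vmax/Vmax,app = 16.4/8.34 = 1.966.
Ki = [I]/(α − 1) = 0.167/0.9664 = 0.173 μM.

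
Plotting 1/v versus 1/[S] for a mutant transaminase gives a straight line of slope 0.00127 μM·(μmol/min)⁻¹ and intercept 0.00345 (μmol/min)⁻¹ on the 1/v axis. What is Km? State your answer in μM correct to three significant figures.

y-intercept = 1/Vmax ⇒ Vmax = 290 μmol/min; slope = Km/Vmax ⇒ Km = slope × Vmax.
Km = 0.00127 × 290 = 0.368 μM.

0.368 μM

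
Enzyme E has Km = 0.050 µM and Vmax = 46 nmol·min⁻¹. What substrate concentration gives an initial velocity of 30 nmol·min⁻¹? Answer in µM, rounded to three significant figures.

0.0938 µM

Rearranging v = Vmax[S]/(Km+[S]) gives [S] = Km·v/(Vmax − v).
[S] = 0.050 × 30 / (46 − 30) = 1.500/16.00 = 0.0938 µM.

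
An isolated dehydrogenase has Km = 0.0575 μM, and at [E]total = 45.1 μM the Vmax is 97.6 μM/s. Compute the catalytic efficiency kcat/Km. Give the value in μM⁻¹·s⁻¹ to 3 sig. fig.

kcat = Vmax/[E]total = 97.6/45.1 = 2.16 s⁻¹.
kcat/Km = 2.16/0.0575 = 37.6 μM⁻¹·s⁻¹.

37.6 μM⁻¹·s⁻¹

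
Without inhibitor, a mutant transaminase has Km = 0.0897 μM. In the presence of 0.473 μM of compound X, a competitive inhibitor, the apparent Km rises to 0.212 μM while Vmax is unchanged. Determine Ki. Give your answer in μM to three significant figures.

Competitive: Km,app = α·Km with α = 1 + [I]/Ki.
α = Km,app/Km = 0.212/0.0897 = 2.363.
Ki = [I]/(α − 1) = 0.473/1.363 = 0.347 μM.

0.347 μM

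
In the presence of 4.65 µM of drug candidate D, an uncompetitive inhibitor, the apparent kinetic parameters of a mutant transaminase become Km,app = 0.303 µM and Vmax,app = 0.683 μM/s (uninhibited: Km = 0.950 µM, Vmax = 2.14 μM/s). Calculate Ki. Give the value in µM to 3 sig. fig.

Uncompetitive: Vmax,app = Vmax/α (and Km,app = Km/α) with α = 1 + [I]/Ki.
α = Vmax/Vmax,app = 2.14/0.683 = 3.133.
Since α = 1 + [I]/Ki, [I]/Ki = 3.133 − 1 = 2.133 and Ki = 4.65/2.133 = 2.18 µM.

2.18 µM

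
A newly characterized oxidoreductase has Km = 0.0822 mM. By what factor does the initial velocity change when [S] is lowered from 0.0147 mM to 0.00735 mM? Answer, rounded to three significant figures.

0.541

Since Vmax cancels, v₂/v₁ = [S]₂(Km+[S]₁) / [S]₁(Km+[S]₂).
= 0.00735×(0.0822+0.0147) / (0.0147×(0.0822+0.00735)) = 0.0007122/0.001316 = 0.541.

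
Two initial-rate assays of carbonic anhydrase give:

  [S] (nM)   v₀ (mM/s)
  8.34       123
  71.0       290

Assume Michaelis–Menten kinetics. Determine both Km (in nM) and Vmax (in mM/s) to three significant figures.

From v = Vmax[S]/(Km+[S]), each point gives Vmax = v(Km+[S])/[S].
Equating: 123(Km+8.34)/8.34 = 290(Km+71.0)/71.0.
14.75·Km + 123 = 4.085·Km + 290, so (14.75 − 4.085)·Km = 290 − 123.
Km = 167.0/10.66 = 15.7 nM; then Vmax = 123(15.7+8.34)/8.34 = 354 mM/s.

Km = 15.7 nM; Vmax = 354 mM/s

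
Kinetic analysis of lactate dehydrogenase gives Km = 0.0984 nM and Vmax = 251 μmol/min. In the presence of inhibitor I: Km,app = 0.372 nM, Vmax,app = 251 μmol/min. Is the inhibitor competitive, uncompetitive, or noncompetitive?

competitive

Km increases (0.0984 → 0.372 nM) while Vmax is unchanged — the hallmark of competitive inhibition.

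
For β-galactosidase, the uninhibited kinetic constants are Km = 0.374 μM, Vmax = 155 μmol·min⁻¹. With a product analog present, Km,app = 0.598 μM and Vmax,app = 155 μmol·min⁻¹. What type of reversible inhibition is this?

Km increases (0.374 → 0.598 μM) while Vmax is unchanged — the hallmark of competitive inhibition.

competitive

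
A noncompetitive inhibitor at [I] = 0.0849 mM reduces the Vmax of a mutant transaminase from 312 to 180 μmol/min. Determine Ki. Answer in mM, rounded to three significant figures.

0.116 mM

Noncompetitive: Vmax,app = Vmax/α with α = 1 + [I]/Ki.
α = Vmax/Vmax,app = 312/180 = 1.733.
Since α = 1 + [I]/Ki, [I]/Ki = 1.733 − 1 = 0.7333 and Ki = 0.0849/0.7333 = 0.116 mM.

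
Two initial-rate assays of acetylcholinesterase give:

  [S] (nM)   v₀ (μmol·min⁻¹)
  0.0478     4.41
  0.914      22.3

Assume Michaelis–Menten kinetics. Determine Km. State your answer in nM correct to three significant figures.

0.264 nM

In reciprocal form, 1/v = (Km/Vmax)·(1/[S]) + 1/Vmax. The two points give (1/[S], 1/v) = (20.92, 0.2268) and (1.094, 0.04484).
Slope = (0.2268 − 0.04484)/(20.92 − 1.094) = 0.009175; intercept = 0.2268 − 0.009175×20.92 = 0.03480.
Vmax = 1/intercept = 28.7 μmol·min⁻¹; Km = slope × Vmax = 0.009175 × 28.7 = 0.264 nM.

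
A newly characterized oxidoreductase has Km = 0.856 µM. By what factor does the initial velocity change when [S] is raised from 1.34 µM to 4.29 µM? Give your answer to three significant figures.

The fractional saturations are [S]/(Km+[S]) = 1.34/2.196 = 0.6102 and 4.29/5.146 = 0.8337.
v₂/v₁ is just their ratio: 0.8337/0.6102 = 1.37.

1.37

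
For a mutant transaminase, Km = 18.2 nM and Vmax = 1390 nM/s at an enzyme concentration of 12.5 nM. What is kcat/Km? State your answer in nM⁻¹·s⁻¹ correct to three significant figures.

kcat = Vmax/[E]total = 1390/12.5 = 111 s⁻¹.
kcat/Km = 111/18.2 = 6.11 nM⁻¹·s⁻¹.

6.11 nM⁻¹·s⁻¹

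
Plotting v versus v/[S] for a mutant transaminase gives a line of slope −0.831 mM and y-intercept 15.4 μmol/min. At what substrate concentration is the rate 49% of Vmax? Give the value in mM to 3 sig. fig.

0.798 mM

The Eadie–Hofstee slope gives Km = 0.831 mM (slope = −Km).
v/Vmax = [S]/(Km+[S]) = 0.49 ⇒ [S] = Km·0.49/(1−0.49) = 0.831 × 0.9608 = 0.798 mM.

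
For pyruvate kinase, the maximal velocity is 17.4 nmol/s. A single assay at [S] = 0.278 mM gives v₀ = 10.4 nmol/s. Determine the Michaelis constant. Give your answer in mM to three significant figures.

v/Vmax = 10.4/17.4 = 0.5977 = [S]/(Km+[S]).
So Km + [S] = [S]/0.5977 = 0.4651 mM, giving Km = 0.4651 − 0.278 = 0.187 mM.

0.187 mM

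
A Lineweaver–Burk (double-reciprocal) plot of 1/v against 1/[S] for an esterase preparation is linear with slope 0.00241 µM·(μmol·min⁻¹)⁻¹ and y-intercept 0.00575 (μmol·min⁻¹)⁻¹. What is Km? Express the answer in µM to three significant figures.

0.419 µM

y-intercept = 1/Vmax ⇒ Vmax = 174 μmol·min⁻¹; slope = Km/Vmax ⇒ Km = slope × Vmax.
Km = 0.00241 × 174 = 0.419 µM.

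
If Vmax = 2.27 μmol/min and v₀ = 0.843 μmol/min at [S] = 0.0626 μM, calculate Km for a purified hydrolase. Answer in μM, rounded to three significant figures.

v/Vmax = 0.843/2.27 = 0.3714 = [S]/(Km+[S]).
So Km + [S] = [S]/0.3714 = 0.1686 μM, giving Km = 0.1686 − 0.0626 = 0.106 μM.

0.106 μM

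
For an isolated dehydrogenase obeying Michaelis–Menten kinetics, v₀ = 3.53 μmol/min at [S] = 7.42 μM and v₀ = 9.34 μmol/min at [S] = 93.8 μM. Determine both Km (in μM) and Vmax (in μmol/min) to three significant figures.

From v = Vmax[S]/(Km+[S]), each point gives Vmax = v(Km+[S])/[S].
Equating: 3.53(Km+7.42)/7.42 = 9.34(Km+93.8)/93.8.
0.4757·Km + 3.53 = 0.09957·Km + 9.34, so (0.4757 − 0.09957)·Km = 9.34 − 3.53.
Km = 5.810/0.3762 = 15.4 μM; then Vmax = 3.53(15.4+7.42)/7.42 = 10.9 μmol/min.

Km = 15.4 μM; Vmax = 10.9 μmol/min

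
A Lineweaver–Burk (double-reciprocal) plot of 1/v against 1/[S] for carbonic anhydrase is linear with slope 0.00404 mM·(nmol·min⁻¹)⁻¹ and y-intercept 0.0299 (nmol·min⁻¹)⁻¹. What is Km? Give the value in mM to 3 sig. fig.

y-intercept = 1/Vmax ⇒ Vmax = 33.4 nmol·min⁻¹; slope = Km/Vmax ⇒ Km = slope × Vmax.
Km = 0.00404 × 33.4 = 0.135 mM.

0.135 mM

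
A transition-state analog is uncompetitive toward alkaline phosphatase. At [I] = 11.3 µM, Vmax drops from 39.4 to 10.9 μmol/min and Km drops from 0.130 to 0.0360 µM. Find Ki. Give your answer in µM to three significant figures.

Uncompetitive: Vmax,app = Vmax/α (and Km,app = Km/α) with α = 1 + [I]/Ki.
α = Vmax/Vmax,app = 39.4/10.9 = 3.615.
Ki = [I]/(α − 1) = 11.3/2.615 = 4.32 µM.

4.32 µM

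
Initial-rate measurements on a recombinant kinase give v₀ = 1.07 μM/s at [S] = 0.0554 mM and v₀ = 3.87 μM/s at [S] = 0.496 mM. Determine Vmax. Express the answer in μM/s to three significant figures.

5.77 μM/s

In reciprocal form, 1/v = (Km/Vmax)·(1/[S]) + 1/Vmax. The two points give (1/[S], 1/v) = (18.05, 0.9346) and (2.016, 0.2584).
Slope = (0.9346 − 0.2584)/(18.05 − 2.016) = 0.04217; intercept = 0.9346 − 0.04217×18.05 = 0.1734.
Vmax = 1/intercept = 5.77 μM/s; Km = slope × Vmax = 0.04217 × 5.77 = 0.243 mM.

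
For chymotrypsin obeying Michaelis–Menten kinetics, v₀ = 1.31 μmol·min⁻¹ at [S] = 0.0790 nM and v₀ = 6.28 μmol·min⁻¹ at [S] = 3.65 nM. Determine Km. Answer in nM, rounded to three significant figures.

0.334 nM

From v = Vmax[S]/(Km+[S]), each point gives Vmax = v(Km+[S])/[S].
Equating: 1.31(Km+0.0790)/0.0790 = 6.28(Km+3.65)/3.65.
16.58·Km + 1.31 = 1.721·Km + 6.28, so (16.58 − 1.721)·Km = 6.28 − 1.31.
Km = 4.970/14.86 = 0.334 nM; then Vmax = 1.31(0.334+0.0790)/0.0790 = 6.86 μmol·min⁻¹.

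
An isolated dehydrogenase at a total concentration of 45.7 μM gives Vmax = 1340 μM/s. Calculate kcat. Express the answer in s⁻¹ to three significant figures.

29.3 s⁻¹

kcat = Vmax/[E]total = 1340 μM/s / 45.7 μM = 29.3 s⁻¹.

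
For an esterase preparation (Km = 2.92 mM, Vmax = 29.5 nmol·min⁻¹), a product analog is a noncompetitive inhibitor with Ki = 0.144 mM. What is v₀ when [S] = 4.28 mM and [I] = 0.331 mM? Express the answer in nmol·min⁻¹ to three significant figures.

α = 1 + [I]/Ki = 1 + 0.331/0.144 = 3.299.
For a noncompetitive inhibitor, Vmax is reduced to Vmax/α while Km is unchanged: Km,app = 2.92 mM, Vmax,app = 8.94 nmol·min⁻¹.
v = Vmax,app·[S]/(Km,app + [S]) = 8.94 × 4.28/(2.92 + 4.28) = 5.32 nmol·min⁻¹.

5.32 nmol·min⁻¹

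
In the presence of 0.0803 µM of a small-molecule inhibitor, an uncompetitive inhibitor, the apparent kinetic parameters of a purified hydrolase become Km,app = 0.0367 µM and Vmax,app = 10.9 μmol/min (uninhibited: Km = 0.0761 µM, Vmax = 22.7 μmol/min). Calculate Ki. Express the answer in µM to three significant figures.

Uncompetitive: Vmax,app = Vmax/α (and Km,app = Km/α) with α = 1 + [I]/Ki.
α = Vmax/Vmax,app = 22.7/10.9 = 2.083.
Ki = [I]/(α − 1) = 0.0803/1.083 = 0.0742 µM.

0.0742 µM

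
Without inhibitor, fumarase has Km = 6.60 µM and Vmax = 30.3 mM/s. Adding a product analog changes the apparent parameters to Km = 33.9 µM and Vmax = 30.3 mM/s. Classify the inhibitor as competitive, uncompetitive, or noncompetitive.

Km increases (6.60 → 33.9 µM) while Vmax is unchanged — the hallmark of competitive inhibition.

competitive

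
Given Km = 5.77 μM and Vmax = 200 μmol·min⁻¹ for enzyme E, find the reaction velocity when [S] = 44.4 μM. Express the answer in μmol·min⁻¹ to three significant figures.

[S]/(Km+[S]) = 44.4/50.17 = 0.8850, the fractional saturation.
v = 0.8850 × Vmax = 0.8850 × 200 = 177 μmol·min⁻¹.

177 μmol·min⁻¹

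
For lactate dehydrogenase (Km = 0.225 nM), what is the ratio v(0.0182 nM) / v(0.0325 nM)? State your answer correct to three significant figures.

0.593

The fractional saturations are [S]/(Km+[S]) = 0.0325/0.2575 = 0.1262 and 0.0182/0.2432 = 0.07484.
v₂/v₁ is just their ratio: 0.07484/0.1262 = 0.593.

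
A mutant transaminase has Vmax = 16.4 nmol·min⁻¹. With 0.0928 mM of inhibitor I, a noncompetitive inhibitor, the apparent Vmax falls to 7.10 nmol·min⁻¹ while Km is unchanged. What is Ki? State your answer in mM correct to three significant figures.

Noncompetitive: Vmax,app = Vmax/α with α = 1 + [I]/Ki.
α = Vmax/Vmax,app = 16.4/7.10 = 2.310.
Ki = [I]/(α − 1) = 0.0928/1.310 = 0.0708 mM.

0.0708 mM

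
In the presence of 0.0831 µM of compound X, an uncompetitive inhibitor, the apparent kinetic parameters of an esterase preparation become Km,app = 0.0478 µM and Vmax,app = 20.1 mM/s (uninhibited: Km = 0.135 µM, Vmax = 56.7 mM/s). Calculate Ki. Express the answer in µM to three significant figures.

Uncompetitive: Vmax,app = Vmax/α (and Km,app = Km/α) with α = 1 + [I]/Ki.
α = Vmax/Vmax,app = 56.7/20.1 = 2.821.
Since α = 1 + [I]/Ki, [I]/Ki = 2.821 − 1 = 1.821 and Ki = 0.0831/1.821 = 0.0456 µM.

0.0456 µM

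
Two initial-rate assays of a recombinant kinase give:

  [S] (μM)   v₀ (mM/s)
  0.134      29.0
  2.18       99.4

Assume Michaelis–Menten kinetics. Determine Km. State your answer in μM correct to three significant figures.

0.412 μM

From v = Vmax[S]/(Km+[S]), each point gives Vmax = v(Km+[S])/[S].
Equating: 29.0(Km+0.134)/0.134 = 99.4(Km+2.18)/2.18.
216.4·Km + 29.0 = 45.60·Km + 99.4, so (216.4 − 45.60)·Km = 99.4 − 29.0.
Km = 70.40/170.8 = 0.412 μM; then Vmax = 29.0(0.412+0.134)/0.134 = 118 mM/s.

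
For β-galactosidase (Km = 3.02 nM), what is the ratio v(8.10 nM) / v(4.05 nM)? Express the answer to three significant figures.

Since Vmax cancels, v₂/v₁ = [S]₂(Km+[S]₁) / [S]₁(Km+[S]₂).
= 8.10×(3.02+4.05) / (4.05×(3.02+8.10)) = 57.27/45.04 = 1.27.

1.27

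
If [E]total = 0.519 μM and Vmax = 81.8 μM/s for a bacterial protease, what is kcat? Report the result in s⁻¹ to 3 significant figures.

kcat = Vmax/[E]total = 81.8 μM/s / 0.519 μM = 158 s⁻¹.

158 s⁻¹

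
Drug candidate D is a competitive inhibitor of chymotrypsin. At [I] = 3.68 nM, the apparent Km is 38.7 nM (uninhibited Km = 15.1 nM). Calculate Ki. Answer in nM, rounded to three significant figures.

2.35 nM

Competitive: Km,app = α·Km with α = 1 + [I]/Ki.
α = Km,app/Km = 38.7/15.1 = 2.563.
Ki = [I]/(α − 1) = 3.68/1.563 = 2.35 nM.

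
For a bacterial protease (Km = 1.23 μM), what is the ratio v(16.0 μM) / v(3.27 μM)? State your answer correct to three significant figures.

The fractional saturations are [S]/(Km+[S]) = 3.27/4.500 = 0.7267 and 16.0/17.23 = 0.9286.
v₂/v₁ is just their ratio: 0.9286/0.7267 = 1.28.

1.28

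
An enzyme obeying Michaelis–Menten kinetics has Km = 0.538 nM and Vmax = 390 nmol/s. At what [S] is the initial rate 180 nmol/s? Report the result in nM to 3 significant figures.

Rearranging v = Vmax[S]/(Km+[S]) gives [S] = Km·v/(Vmax − v).
[S] = 0.538 × 180 / (390 − 180) = 96.84/210.0 = 0.461 nM.

0.461 nM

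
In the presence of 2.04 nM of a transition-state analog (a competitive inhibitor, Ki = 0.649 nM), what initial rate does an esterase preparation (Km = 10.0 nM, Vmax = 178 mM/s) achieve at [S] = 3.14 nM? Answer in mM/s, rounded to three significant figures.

With α = 1 + [I]/Ki = 1 + 2.04/0.649 = 4.143, the competitive rate law is v = Vmax[S] / (αKm + [S]).
v = 178×3.14 / (4.143×10.0 + 3.14) = 558.9/44.57 = 12.5 mM/s.

12.5 mM/s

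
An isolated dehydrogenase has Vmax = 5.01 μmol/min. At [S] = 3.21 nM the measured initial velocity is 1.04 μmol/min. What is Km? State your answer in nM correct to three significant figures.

From v = Vmax[S]/(Km+[S]), Km = [S](Vmax − v)/v.
Km = 3.21 × (5.01 − 1.04) / 1.04 = 12.74/1.04 = 12.3 nM.

12.3 nM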